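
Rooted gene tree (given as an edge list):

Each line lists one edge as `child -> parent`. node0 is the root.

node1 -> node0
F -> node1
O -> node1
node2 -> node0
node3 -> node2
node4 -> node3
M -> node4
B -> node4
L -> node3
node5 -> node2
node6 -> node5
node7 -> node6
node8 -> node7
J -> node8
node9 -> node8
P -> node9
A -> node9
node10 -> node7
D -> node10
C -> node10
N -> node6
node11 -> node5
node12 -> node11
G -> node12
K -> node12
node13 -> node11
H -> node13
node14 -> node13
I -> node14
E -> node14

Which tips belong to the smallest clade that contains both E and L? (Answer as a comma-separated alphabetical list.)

A, B, C, D, E, G, H, I, J, K, L, M, N, P

Tracing E: it sits inside (I,E).
Tracing L: it sits inside ((M,B),L).
The smallest clade enclosing both is (((M,B),L),((((J,(P,A)),(D,C)),N),((G,K),(H,(I,E))))); the answer is its 14 terminal taxa in alphabetical order.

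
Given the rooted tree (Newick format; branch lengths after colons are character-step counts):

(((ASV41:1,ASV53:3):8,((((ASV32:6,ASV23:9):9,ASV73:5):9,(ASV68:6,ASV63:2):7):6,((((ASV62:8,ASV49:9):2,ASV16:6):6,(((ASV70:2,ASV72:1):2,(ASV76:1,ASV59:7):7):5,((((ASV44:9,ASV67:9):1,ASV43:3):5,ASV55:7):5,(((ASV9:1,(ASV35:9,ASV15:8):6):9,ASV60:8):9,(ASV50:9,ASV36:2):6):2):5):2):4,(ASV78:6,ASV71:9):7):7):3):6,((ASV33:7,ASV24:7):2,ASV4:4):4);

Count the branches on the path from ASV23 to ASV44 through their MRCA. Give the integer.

12

The MRCA of ASV23 and ASV44 is the node subtending ((((ASV32,ASV23),ASV73),(ASV68,ASV63)),((((ASV62,ASV49),ASV16),(((ASV70,ASV72),(ASV76,ASV59)),((((ASV44,ASV67),ASV43),ASV55),(((ASV9,(ASV35,ASV15)),ASV60),(ASV50,ASV36))))),(ASV78,ASV71))).
From ASV23 up to that node: 4 branches. From ASV44 up to the same node: 8 branches. Total: 4 + 8 = 12.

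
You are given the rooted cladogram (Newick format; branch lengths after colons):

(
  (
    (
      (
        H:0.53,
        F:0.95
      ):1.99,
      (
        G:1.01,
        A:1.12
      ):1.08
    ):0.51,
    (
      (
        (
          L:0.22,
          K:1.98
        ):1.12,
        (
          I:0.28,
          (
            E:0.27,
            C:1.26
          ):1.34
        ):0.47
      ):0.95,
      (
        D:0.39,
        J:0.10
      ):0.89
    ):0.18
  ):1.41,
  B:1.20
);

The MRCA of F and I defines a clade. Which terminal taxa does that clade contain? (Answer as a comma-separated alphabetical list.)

Tracing F: it sits inside (H,F).
Tracing I: it sits inside (I,(E,C)).
The smallest clade enclosing both is (((H,F),(G,A)),(((L,K),(I,(E,C))),(D,J))); the answer is its 11 terminal taxa in alphabetical order.

A, C, D, E, F, G, H, I, J, K, L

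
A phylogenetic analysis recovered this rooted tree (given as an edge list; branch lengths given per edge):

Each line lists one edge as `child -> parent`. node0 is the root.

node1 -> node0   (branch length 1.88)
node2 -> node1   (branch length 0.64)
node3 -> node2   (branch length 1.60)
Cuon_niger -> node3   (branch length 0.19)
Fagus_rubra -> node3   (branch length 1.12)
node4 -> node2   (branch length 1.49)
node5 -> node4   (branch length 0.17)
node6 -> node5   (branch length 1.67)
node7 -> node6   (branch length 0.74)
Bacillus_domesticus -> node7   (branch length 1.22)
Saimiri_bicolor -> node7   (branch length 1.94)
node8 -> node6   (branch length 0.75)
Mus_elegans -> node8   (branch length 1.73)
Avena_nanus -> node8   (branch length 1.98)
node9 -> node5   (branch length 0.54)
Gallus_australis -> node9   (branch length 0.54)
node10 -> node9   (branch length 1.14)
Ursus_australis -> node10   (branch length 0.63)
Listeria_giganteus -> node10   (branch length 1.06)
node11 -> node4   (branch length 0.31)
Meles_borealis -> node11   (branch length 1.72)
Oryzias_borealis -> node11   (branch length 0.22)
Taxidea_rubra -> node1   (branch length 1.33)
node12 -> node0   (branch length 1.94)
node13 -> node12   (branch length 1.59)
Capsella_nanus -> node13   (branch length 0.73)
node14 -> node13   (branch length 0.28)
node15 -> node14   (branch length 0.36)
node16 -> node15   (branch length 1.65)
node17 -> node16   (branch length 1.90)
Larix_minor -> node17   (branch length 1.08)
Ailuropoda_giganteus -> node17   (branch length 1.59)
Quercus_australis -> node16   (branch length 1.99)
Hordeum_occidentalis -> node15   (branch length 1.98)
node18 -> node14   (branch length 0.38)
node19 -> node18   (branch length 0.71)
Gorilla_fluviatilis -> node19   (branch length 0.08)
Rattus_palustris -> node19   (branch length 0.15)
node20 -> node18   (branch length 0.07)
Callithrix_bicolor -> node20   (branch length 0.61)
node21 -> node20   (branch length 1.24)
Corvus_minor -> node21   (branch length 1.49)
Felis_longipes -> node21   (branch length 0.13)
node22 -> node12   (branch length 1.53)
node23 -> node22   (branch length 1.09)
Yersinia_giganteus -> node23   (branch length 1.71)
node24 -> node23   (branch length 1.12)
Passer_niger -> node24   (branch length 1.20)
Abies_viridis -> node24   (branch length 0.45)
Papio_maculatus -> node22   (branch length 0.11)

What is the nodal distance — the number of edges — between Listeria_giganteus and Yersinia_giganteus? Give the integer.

11

The MRCA of Listeria_giganteus and Yersinia_giganteus is the root of the tree.
From Listeria_giganteus up to that node: 7 branches. From Yersinia_giganteus up to the same node: 4 branches. Total: 7 + 4 = 11.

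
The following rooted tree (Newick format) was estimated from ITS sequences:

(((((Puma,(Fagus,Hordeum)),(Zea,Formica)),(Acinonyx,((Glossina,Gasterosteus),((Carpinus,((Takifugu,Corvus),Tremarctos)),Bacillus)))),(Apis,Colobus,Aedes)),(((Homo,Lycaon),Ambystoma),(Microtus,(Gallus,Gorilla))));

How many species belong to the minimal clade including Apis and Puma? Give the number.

16

The MRCA of Apis and Puma is the node subtending ((((Puma,(Fagus,Hordeum)),(Zea,Formica)),(Acinonyx,((Glossina,Gasterosteus),((Carpinus,((Takifugu,Corvus),Tremarctos)),Bacillus)))),(Apis,Colobus,Aedes)).
That clade contains 16 terminal taxa: Acinonyx, Aedes, Apis, Bacillus, Carpinus, Colobus, Corvus, Fagus, Formica, Gasterosteus, Glossina, Hordeum, Puma, Takifugu, Tremarctos, Zea.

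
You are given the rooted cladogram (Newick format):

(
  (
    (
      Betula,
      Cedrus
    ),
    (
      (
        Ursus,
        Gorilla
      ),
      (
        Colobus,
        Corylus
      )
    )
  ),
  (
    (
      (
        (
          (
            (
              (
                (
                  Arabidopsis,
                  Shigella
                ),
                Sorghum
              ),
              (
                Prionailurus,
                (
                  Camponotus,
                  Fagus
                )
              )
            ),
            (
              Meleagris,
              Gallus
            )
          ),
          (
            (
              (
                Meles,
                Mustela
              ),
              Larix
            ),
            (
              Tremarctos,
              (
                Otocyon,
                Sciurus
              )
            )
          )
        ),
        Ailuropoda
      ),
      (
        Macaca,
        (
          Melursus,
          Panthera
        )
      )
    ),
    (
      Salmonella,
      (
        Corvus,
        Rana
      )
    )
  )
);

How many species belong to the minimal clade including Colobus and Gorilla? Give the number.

4

The MRCA of Colobus and Gorilla is the node subtending ((Ursus,Gorilla),(Colobus,Corylus)).
That clade contains 4 terminal taxa: Colobus, Corylus, Gorilla, Ursus.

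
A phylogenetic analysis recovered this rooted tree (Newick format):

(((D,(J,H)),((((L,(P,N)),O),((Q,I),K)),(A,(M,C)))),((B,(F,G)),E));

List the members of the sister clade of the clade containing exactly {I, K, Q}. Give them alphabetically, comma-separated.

L, N, O, P

The clade containing exactly {I, K, Q} attaches to the tree at the node subtending (((L,(P,N)),O),((Q,I),K)).
The other lineage descending from that same node — the sister group — is ((L,(P,N)),O); its 4 tips in alphabetical order are the answer.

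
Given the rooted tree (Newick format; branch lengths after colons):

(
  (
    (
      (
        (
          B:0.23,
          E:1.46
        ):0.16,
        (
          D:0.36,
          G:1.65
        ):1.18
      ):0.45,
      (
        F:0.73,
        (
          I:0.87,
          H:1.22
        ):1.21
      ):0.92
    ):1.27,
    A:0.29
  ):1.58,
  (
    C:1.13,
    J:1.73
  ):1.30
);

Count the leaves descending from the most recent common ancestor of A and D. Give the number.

8

The MRCA of A and D is the node subtending ((((B,E),(D,G)),(F,(I,H))),A).
That clade contains 8 terminal taxa: A, B, D, E, F, G, H, I.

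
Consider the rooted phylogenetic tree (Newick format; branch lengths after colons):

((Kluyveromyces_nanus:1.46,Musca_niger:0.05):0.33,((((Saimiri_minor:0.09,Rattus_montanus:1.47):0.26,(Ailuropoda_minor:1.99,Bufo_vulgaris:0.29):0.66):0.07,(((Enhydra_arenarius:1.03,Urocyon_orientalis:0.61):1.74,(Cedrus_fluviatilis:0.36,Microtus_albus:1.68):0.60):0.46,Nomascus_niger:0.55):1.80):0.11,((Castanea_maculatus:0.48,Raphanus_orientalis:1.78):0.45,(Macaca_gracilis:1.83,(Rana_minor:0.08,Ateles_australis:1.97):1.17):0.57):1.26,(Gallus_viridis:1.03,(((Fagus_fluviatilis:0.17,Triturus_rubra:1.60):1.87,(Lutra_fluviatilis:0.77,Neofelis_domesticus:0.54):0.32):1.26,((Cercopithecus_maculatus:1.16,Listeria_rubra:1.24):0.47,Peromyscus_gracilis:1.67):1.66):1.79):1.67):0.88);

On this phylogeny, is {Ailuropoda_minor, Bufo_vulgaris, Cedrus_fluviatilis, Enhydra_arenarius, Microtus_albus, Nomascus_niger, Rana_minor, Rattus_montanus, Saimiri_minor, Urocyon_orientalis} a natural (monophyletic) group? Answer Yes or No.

The MRCA of the listed taxa subtends ((((Saimiri_minor,Rattus_montanus),(Ailuropoda_minor,Bufo_vulgaris)),(((Enhydra_arenarius,Urocyon_orientalis),(Cedrus_fluviatilis,Microtus_albus)),Nomascus_niger)),((Castanea_maculatus,Raphanus_orientalis),(Macaca_gracilis,(Rana_minor,Ateles_australis))),(Gallus_viridis,(((Fagus_fluviatilis,Triturus_rubra),(Lutra_fluviatilis,Neofelis_domesticus)),((Cercopithecus_maculatus,Listeria_rubra),Peromyscus_gracilis)))).
That clade also contains Ateles_australis, Castanea_maculatus, Cercopithecus_maculatus, Fagus_fluviatilis, Gallus_viridis, Listeria_rubra, Lutra_fluviatilis, Macaca_gracilis, Neofelis_domesticus, Peromyscus_gracilis, Raphanus_orientalis, Triturus_rubra, which are not in the proposed group, so the group is not monophyletic.

No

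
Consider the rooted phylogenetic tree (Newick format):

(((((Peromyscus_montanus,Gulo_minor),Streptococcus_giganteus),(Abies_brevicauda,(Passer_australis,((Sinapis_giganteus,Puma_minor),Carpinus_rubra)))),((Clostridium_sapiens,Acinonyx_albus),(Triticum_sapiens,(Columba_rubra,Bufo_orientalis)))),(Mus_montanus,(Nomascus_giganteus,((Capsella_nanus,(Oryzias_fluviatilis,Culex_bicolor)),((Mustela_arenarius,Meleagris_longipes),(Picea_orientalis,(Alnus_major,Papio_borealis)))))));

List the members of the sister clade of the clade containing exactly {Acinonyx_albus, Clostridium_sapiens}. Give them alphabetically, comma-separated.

Bufo_orientalis, Columba_rubra, Triticum_sapiens

The clade containing exactly {Acinonyx_albus, Clostridium_sapiens} attaches to the tree at the node subtending ((Clostridium_sapiens,Acinonyx_albus),(Triticum_sapiens,(Columba_rubra,Bufo_orientalis))).
The other lineage descending from that same node — the sister group — is (Triticum_sapiens,(Columba_rubra,Bufo_orientalis)); its 3 tips in alphabetical order are the answer.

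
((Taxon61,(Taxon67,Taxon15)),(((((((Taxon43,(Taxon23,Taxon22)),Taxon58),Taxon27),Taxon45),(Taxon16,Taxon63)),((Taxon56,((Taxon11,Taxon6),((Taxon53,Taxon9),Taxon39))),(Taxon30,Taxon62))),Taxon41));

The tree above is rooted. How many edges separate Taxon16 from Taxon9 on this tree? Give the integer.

The MRCA of Taxon16 and Taxon9 is the node subtending ((((((Taxon43,(Taxon23,Taxon22)),Taxon58),Taxon27),Taxon45),(Taxon16,Taxon63)),((Taxon56,((Taxon11,Taxon6),((Taxon53,Taxon9),Taxon39))),(Taxon30,Taxon62))).
From Taxon16 up to that node: 3 branches. From Taxon9 up to the same node: 6 branches. Total: 3 + 6 = 9.

9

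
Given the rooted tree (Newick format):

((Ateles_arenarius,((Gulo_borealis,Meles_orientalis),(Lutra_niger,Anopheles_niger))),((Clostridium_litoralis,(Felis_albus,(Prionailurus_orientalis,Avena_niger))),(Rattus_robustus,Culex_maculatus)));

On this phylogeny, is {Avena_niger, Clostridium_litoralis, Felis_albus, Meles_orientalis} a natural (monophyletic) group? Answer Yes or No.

The MRCA of the listed taxa is the root, so the smallest clade containing them is the whole tree.
That clade also contains Anopheles_niger, Ateles_arenarius, Culex_maculatus, Gulo_borealis, Lutra_niger, Prionailurus_orientalis, Rattus_robustus, which are not in the proposed group, so the group is not monophyletic.

No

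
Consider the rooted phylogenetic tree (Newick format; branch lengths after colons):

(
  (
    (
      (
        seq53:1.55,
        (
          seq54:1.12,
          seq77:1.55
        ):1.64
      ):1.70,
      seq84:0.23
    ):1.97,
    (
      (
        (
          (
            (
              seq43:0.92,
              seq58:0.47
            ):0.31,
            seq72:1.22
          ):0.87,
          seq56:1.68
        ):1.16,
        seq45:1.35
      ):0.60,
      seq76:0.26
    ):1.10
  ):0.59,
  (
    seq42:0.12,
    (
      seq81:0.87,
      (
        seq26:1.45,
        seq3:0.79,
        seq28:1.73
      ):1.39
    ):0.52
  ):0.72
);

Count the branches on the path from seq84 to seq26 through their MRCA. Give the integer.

7

The MRCA of seq84 and seq26 is the root of the tree.
From seq84 up to that node: 3 branches. From seq26 up to the same node: 4 branches. Total: 3 + 4 = 7.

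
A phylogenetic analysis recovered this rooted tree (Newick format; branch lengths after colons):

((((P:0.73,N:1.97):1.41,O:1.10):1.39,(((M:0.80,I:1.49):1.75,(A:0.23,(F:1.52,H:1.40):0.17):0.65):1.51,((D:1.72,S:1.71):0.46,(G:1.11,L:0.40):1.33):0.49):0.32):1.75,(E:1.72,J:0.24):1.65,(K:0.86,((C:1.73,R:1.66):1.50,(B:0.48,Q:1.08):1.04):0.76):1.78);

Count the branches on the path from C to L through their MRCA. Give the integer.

9

The MRCA of C and L is the root of the tree.
From C up to that node: 4 branches. From L up to the same node: 5 branches. Total: 4 + 5 = 9.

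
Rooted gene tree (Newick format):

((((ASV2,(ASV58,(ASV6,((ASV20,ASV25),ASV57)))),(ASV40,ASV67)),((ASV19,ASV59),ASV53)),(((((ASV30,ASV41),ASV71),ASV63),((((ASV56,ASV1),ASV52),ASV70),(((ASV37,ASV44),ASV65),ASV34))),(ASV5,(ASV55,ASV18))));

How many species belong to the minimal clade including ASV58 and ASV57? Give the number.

5

The MRCA of ASV58 and ASV57 is the node subtending (ASV58,(ASV6,((ASV20,ASV25),ASV57))).
That clade contains 5 terminal taxa: ASV20, ASV25, ASV57, ASV58, ASV6.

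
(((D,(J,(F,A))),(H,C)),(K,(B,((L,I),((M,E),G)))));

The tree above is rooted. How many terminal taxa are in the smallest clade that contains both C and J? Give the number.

The MRCA of C and J is the node subtending ((D,(J,(F,A))),(H,C)).
That clade contains 6 terminal taxa: A, C, D, F, H, J.

6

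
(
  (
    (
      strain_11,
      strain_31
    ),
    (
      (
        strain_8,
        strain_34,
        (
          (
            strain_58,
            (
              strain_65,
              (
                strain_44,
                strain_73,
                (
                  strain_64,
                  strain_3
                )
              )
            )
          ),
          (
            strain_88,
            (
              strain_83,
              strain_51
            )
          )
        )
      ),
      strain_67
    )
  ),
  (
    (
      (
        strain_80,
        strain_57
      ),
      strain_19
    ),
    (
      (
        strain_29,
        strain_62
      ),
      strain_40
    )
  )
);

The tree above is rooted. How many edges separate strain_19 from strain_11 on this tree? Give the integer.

6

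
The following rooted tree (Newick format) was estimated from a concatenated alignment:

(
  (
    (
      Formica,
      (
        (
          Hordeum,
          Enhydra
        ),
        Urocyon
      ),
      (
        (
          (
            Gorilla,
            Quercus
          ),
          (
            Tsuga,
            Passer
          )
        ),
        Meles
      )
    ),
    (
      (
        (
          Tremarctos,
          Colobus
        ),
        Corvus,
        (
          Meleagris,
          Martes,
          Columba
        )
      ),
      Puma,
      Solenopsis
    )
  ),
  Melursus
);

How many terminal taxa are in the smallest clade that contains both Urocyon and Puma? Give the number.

The MRCA of Urocyon and Puma is the node subtending ((Formica,((Hordeum,Enhydra),Urocyon),(((Gorilla,Quercus),(Tsuga,Passer)),Meles)),(((Tremarctos,Colobus),Corvus,(Meleagris,Martes,Columba)),Puma,Solenopsis)).
That clade contains 17 terminal taxa: Colobus, Columba, Corvus, Enhydra, Formica, Gorilla, Hordeum, Martes, Meleagris, Meles, Passer, Puma, Quercus, Solenopsis, Tremarctos, Tsuga, Urocyon.

17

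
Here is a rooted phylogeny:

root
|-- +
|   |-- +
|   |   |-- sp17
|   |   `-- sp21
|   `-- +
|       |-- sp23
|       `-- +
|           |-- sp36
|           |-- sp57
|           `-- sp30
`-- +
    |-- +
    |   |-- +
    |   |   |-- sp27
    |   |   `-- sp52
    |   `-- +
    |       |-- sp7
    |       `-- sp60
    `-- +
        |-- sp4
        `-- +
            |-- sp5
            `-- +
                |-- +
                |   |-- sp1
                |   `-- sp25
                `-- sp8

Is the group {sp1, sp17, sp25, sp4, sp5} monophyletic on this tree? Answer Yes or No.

No

The MRCA of the listed taxa is the root, so the smallest clade containing them is the whole tree.
That clade also contains sp21, sp23, sp27, sp30, sp36, sp52, sp57, sp60, sp7, sp8, which are not in the proposed group, so the group is not monophyletic.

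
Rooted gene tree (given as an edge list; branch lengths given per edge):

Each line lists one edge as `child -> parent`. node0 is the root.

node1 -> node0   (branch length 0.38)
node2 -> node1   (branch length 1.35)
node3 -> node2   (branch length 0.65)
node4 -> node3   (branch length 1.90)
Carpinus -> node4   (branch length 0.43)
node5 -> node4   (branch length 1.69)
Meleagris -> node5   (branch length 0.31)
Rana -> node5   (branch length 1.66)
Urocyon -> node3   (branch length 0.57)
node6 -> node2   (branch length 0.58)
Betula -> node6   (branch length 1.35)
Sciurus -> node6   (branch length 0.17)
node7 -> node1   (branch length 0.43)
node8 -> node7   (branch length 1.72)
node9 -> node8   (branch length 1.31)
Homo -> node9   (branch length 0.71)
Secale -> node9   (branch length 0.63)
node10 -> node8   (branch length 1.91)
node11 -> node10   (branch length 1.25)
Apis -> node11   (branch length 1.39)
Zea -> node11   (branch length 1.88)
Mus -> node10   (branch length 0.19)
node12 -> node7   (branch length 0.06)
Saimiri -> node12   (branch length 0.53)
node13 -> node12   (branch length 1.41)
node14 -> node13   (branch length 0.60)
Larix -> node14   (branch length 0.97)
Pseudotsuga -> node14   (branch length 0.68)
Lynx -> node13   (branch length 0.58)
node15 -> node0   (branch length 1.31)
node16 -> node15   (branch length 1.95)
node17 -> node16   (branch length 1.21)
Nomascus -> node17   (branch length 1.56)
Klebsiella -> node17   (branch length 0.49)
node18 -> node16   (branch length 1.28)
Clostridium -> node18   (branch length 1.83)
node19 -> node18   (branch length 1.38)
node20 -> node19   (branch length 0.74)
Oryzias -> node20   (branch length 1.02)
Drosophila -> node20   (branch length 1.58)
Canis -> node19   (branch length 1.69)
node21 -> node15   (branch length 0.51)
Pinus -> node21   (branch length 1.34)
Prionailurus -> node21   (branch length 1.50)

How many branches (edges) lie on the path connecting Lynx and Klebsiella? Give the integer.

9

The MRCA of Lynx and Klebsiella is the root of the tree.
From Lynx up to that node: 5 branches. From Klebsiella up to the same node: 4 branches. Total: 5 + 4 = 9.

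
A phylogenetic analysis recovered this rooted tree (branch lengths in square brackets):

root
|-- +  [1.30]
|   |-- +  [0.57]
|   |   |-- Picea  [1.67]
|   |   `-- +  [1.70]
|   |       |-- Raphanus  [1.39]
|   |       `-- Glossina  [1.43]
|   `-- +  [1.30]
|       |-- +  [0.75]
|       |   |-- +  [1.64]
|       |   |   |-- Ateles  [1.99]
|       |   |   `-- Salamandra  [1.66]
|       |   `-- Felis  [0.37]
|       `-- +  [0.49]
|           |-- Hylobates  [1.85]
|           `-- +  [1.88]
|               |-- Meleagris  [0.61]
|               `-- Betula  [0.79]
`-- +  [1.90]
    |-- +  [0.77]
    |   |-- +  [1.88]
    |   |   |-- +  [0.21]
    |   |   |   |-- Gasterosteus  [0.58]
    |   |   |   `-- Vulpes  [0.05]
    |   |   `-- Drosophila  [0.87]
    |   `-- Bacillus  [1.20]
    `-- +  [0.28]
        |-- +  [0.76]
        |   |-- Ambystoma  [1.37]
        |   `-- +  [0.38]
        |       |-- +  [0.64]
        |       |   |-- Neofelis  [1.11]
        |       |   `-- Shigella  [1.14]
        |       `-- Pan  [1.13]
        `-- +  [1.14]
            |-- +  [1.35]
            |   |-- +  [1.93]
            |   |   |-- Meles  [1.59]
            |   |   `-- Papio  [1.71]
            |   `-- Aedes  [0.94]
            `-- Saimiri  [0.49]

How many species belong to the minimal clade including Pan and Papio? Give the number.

8

The MRCA of Pan and Papio is the node subtending ((Ambystoma,((Neofelis,Shigella),Pan)),(((Meles,Papio),Aedes),Saimiri)).
That clade contains 8 terminal taxa: Aedes, Ambystoma, Meles, Neofelis, Pan, Papio, Saimiri, Shigella.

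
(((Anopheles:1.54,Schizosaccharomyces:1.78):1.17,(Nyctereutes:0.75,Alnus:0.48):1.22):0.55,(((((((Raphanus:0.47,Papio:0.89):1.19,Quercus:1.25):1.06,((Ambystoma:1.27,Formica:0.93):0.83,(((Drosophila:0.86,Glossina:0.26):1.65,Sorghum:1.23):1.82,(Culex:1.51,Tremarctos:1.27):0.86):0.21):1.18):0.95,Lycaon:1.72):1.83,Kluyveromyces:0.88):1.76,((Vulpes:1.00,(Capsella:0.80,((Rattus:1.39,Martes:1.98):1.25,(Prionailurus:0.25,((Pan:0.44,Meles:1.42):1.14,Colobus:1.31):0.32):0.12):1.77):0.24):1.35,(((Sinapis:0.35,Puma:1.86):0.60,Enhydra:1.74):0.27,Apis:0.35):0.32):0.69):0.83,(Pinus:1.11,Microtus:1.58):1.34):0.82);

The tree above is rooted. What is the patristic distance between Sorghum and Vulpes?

12.02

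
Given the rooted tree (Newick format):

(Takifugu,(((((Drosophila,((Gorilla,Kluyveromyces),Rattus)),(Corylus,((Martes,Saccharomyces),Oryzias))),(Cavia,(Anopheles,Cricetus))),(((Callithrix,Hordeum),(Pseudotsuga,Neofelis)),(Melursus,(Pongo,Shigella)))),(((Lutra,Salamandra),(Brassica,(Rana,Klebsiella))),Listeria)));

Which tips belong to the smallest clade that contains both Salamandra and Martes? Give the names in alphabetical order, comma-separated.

Tracing Salamandra: it sits inside (Lutra,Salamandra).
Tracing Martes: it sits inside (Martes,Saccharomyces).
The smallest clade enclosing both is (((((Drosophila,((Gorilla,Kluyveromyces),Rattus)),(Corylus,((Martes,Saccharomyces),Oryzias))),(Cavia,(Anopheles,Cricetus))),(((Callithrix,Hordeum),(Pseudotsuga,Neofelis)),(Melursus,(Pongo,Shigella)))),(((Lutra,Salamandra),(Brassica,(Rana,Klebsiella))),Listeria)); the answer is its 24 terminal taxa in alphabetical order.

Anopheles, Brassica, Callithrix, Cavia, Corylus, Cricetus, Drosophila, Gorilla, Hordeum, Klebsiella, Kluyveromyces, Listeria, Lutra, Martes, Melursus, Neofelis, Oryzias, Pongo, Pseudotsuga, Rana, Rattus, Saccharomyces, Salamandra, Shigella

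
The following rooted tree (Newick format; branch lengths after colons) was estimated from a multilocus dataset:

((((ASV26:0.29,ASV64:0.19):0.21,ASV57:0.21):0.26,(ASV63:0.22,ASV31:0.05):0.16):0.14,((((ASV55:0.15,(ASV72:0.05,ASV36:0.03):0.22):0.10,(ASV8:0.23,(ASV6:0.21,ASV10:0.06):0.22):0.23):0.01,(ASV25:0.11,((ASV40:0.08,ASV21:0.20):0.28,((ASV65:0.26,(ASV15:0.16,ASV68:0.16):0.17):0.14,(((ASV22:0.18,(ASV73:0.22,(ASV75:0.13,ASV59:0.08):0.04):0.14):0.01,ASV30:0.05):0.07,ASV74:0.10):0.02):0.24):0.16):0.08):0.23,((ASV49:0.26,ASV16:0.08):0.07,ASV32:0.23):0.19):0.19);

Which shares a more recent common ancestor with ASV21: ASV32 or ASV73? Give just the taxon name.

ASV73

The MRCA of ASV21 and ASV73 subtends ((ASV40,ASV21),((ASV65,(ASV15,ASV68)),(((ASV22,(ASV73,(ASV75,ASV59))),ASV30),ASV74))) (11 taxa).
The MRCA of ASV21 and ASV32 subtends ((((ASV55,(ASV72,ASV36)),(ASV8,(ASV6,ASV10))),(ASV25,((ASV40,ASV21),((ASV65,(ASV15,ASV68)),(((ASV22,(ASV73,(ASV75,ASV59))),ASV30),ASV74))))),((ASV49,ASV16),ASV32)) (21 taxa).
The first is nested inside the second, so ASV21 shares a more recent common ancestor with ASV73.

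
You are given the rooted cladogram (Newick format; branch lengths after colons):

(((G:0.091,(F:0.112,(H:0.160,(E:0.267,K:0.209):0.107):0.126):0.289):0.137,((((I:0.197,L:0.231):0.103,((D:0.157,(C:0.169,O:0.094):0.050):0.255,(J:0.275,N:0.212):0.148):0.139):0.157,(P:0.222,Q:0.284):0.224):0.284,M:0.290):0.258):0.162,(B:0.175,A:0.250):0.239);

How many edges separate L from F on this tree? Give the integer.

The MRCA of L and F is the node subtending ((G,(F,(H,(E,K)))),((((I,L),((D,(C,O)),(J,N))),(P,Q)),M)).
From L up to that node: 5 branches. From F up to the same node: 3 branches. Total: 5 + 3 = 8.

8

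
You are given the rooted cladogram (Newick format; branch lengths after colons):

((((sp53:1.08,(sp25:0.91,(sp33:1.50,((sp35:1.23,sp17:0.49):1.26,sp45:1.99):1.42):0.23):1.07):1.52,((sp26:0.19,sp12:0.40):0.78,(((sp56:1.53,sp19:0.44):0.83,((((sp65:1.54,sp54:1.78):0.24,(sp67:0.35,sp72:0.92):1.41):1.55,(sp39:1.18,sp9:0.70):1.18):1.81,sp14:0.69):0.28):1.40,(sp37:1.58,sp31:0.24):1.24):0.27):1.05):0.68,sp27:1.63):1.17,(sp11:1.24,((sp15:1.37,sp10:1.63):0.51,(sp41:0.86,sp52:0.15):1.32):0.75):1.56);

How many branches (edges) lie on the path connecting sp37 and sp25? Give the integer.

7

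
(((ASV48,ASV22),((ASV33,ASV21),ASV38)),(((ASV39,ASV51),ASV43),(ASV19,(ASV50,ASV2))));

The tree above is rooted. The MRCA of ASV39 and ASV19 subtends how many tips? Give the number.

6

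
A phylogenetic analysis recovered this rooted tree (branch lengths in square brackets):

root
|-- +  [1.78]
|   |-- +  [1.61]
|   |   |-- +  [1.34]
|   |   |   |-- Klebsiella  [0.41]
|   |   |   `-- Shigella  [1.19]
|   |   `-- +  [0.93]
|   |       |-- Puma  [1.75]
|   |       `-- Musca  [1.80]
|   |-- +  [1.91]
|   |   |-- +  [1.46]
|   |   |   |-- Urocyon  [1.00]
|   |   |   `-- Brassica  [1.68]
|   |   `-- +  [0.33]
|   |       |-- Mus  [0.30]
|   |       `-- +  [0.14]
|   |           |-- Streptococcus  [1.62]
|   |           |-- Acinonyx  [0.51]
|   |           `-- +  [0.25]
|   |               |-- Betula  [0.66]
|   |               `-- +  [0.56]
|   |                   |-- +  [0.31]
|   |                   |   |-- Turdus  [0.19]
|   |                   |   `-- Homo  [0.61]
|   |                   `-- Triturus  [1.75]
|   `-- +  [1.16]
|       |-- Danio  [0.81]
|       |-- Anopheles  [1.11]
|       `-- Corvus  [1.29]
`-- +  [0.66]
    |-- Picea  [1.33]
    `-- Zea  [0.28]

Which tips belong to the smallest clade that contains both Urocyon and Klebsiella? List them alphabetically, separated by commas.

Acinonyx, Anopheles, Betula, Brassica, Corvus, Danio, Homo, Klebsiella, Mus, Musca, Puma, Shigella, Streptococcus, Triturus, Turdus, Urocyon

Tracing Urocyon: it sits inside (Urocyon,Brassica).
Tracing Klebsiella: it sits inside (Klebsiella,Shigella).
The smallest clade enclosing both is (((Klebsiella,Shigella),(Puma,Musca)),((Urocyon,Brassica),(Mus,(Streptococcus,Acinonyx,(Betula,((Turdus,Homo),Triturus))))),(Danio,Anopheles,Corvus)); the answer is its 16 terminal taxa in alphabetical order.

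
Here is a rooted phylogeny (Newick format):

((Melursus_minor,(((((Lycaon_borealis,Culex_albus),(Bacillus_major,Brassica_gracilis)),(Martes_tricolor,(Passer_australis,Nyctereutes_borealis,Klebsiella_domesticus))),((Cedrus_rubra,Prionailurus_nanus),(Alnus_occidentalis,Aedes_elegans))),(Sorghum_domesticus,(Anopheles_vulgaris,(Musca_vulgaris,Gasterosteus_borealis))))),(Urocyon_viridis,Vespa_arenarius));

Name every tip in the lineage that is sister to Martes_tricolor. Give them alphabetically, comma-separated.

Klebsiella_domesticus, Nyctereutes_borealis, Passer_australis

Martes_tricolor attaches to the tree at the node subtending (Martes_tricolor,(Passer_australis,Nyctereutes_borealis,Klebsiella_domesticus)).
The other lineage descending from that same node — the sister group — is (Passer_australis,Nyctereutes_borealis,Klebsiella_domesticus); its 3 tips in alphabetical order are the answer.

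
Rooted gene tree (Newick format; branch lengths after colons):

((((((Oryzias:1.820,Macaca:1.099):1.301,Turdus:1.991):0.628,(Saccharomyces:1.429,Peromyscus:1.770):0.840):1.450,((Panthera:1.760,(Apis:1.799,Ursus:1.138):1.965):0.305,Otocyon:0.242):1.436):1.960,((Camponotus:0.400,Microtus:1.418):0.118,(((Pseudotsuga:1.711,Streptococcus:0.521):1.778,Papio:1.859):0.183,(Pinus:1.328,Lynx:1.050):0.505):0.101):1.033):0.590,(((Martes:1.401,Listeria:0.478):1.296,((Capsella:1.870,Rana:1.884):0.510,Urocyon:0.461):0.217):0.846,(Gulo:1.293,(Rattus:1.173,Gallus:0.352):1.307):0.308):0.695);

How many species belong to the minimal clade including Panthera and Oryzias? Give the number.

9

The MRCA of Panthera and Oryzias is the node subtending ((((Oryzias,Macaca),Turdus),(Saccharomyces,Peromyscus)),((Panthera,(Apis,Ursus)),Otocyon)).
That clade contains 9 terminal taxa: Apis, Macaca, Oryzias, Otocyon, Panthera, Peromyscus, Saccharomyces, Turdus, Ursus.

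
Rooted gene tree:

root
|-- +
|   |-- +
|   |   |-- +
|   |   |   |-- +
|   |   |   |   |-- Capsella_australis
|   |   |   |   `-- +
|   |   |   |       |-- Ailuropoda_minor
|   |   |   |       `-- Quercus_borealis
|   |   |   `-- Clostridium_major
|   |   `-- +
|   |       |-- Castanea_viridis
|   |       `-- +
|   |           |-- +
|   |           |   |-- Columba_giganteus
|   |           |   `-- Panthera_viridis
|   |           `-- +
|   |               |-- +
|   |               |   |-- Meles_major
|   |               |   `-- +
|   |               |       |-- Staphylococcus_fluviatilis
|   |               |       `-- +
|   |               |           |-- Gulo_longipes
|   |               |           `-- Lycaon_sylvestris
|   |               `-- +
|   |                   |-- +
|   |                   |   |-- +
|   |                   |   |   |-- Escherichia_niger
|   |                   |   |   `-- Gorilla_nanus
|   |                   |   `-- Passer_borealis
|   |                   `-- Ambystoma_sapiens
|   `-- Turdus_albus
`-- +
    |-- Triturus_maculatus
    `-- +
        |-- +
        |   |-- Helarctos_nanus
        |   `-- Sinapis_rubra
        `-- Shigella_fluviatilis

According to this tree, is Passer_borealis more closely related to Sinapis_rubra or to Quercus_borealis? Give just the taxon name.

Quercus_borealis

The MRCA of Passer_borealis and Quercus_borealis subtends (((Capsella_australis,(Ailuropoda_minor,Quercus_borealis)),Clostridium_major),(Castanea_viridis,((Columba_giganteus,Panthera_viridis),((Meles_major,(Staphylococcus_fluviatilis,(Gulo_longipes,Lycaon_sylvestris))),(((Escherichia_niger,Gorilla_nanus),Passer_borealis),Ambystoma_sapiens))))) (15 taxa).
The MRCA of Passer_borealis and Sinapis_rubra is the root, subtending the entire tree (20 taxa).
The first is nested inside the second, so Passer_borealis shares a more recent common ancestor with Quercus_borealis.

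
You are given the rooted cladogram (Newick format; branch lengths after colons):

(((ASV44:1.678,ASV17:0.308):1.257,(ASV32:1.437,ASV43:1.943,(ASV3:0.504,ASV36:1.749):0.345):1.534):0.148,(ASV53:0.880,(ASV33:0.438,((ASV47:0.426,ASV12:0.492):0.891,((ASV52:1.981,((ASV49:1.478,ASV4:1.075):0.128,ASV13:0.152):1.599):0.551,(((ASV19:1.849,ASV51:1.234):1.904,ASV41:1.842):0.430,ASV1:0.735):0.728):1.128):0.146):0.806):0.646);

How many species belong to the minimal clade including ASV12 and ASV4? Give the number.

The MRCA of ASV12 and ASV4 is the node subtending ((ASV47,ASV12),((ASV52,((ASV49,ASV4),ASV13)),(((ASV19,ASV51),ASV41),ASV1))).
That clade contains 10 terminal taxa: ASV1, ASV12, ASV13, ASV19, ASV4, ASV41, ASV47, ASV49, ASV51, ASV52.

10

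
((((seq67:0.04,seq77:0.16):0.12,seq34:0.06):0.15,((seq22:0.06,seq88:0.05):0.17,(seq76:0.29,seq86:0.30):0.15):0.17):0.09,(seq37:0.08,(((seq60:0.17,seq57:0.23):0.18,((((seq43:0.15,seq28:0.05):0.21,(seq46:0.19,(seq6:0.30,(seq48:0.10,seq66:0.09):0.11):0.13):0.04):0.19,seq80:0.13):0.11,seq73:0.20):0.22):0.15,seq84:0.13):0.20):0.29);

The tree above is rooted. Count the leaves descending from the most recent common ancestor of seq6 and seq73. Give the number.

8

The MRCA of seq6 and seq73 is the node subtending ((((seq43,seq28),(seq46,(seq6,(seq48,seq66)))),seq80),seq73).
That clade contains 8 terminal taxa: seq28, seq43, seq46, seq48, seq6, seq66, seq73, seq80.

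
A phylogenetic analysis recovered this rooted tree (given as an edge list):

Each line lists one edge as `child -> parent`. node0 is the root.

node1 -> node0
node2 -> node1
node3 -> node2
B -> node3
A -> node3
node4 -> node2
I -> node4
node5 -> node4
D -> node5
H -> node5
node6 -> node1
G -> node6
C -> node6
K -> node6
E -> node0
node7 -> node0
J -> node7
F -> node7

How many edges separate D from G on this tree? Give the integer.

6

The MRCA of D and G is the node subtending (((B,A),(I,(D,H))),(G,C,K)).
From D up to that node: 4 branches. From G up to the same node: 2 branches. Total: 4 + 2 = 6.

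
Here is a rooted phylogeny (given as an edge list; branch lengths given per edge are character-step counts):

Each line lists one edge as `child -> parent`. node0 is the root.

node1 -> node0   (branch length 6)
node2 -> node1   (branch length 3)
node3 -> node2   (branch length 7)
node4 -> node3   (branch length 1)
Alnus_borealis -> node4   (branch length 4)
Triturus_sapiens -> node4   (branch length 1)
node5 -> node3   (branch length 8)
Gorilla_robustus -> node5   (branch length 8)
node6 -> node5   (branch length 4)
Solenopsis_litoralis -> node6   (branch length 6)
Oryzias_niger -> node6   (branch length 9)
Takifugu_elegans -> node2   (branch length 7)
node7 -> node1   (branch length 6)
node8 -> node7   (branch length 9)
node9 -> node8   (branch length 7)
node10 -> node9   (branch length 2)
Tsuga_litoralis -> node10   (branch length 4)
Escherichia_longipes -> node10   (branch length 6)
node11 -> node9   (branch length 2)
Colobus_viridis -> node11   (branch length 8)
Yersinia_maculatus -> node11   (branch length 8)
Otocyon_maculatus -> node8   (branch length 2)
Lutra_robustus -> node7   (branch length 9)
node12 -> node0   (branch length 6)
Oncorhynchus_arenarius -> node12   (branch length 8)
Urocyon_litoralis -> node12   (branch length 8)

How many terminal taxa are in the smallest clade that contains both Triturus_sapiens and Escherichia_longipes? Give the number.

12

The MRCA of Triturus_sapiens and Escherichia_longipes is the node subtending ((((Alnus_borealis,Triturus_sapiens),(Gorilla_robustus,(Solenopsis_litoralis,Oryzias_niger))),Takifugu_elegans),((((Tsuga_litoralis,Escherichia_longipes),(Colobus_viridis,Yersinia_maculatus)),Otocyon_maculatus),Lutra_robustus)).
That clade contains 12 terminal taxa: Alnus_borealis, Colobus_viridis, Escherichia_longipes, Gorilla_robustus, Lutra_robustus, Oryzias_niger, Otocyon_maculatus, Solenopsis_litoralis, Takifugu_elegans, Triturus_sapiens, Tsuga_litoralis, Yersinia_maculatus.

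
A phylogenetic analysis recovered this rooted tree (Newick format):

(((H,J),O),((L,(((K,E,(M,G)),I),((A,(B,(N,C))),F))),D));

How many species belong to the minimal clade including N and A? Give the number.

4

The MRCA of N and A is the node subtending (A,(B,(N,C))).
That clade contains 4 terminal taxa: A, B, C, N.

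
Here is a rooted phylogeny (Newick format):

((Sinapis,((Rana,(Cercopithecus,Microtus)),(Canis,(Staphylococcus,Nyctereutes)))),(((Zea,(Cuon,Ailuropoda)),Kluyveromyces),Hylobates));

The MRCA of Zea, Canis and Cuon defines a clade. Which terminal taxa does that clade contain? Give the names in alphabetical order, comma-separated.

Ailuropoda, Canis, Cercopithecus, Cuon, Hylobates, Kluyveromyces, Microtus, Nyctereutes, Rana, Sinapis, Staphylococcus, Zea

Tracing Zea: it sits inside (Zea,(Cuon,Ailuropoda)).
Tracing Canis: it sits inside (Canis,(Staphylococcus,Nyctereutes)).
Tracing Cuon: it sits inside (Cuon,Ailuropoda).
The smallest clade enclosing all 3 is the whole tree (their MRCA is the root), so the answer is all 12 tips in alphabetical order.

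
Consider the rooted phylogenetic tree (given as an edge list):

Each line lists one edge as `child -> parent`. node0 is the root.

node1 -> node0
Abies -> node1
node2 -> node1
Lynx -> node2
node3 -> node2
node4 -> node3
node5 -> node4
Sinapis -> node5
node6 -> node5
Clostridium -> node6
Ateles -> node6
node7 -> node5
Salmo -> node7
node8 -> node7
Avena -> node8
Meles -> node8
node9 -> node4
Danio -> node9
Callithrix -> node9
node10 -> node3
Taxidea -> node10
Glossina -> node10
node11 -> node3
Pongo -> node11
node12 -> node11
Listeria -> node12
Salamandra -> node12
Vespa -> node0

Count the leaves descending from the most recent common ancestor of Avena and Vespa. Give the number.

16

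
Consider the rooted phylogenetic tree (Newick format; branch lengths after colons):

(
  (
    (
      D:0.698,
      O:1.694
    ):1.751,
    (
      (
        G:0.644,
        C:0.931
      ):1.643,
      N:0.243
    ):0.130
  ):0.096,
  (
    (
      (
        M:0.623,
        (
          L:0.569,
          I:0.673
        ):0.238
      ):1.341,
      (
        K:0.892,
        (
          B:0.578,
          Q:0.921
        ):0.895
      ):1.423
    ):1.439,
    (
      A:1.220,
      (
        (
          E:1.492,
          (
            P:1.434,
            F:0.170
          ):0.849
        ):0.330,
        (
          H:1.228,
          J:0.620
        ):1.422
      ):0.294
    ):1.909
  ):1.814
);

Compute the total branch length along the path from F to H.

3.999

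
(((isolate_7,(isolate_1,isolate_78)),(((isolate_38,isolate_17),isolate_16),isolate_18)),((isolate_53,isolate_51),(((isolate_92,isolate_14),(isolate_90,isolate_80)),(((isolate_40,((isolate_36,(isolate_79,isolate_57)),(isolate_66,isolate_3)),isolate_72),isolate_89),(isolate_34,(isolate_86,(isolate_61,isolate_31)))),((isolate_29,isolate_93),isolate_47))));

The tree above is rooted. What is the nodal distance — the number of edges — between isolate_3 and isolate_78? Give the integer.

The MRCA of isolate_3 and isolate_78 is the root of the tree.
From isolate_3 up to that node: 8 branches. From isolate_78 up to the same node: 4 branches. Total: 8 + 4 = 12.

12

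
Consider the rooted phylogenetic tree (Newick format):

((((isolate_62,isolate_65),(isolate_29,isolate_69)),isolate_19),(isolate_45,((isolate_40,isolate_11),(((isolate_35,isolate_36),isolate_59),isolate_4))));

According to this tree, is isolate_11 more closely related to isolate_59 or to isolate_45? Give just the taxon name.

isolate_59

The MRCA of isolate_11 and isolate_59 subtends ((isolate_40,isolate_11),(((isolate_35,isolate_36),isolate_59),isolate_4)) (6 taxa).
The MRCA of isolate_11 and isolate_45 subtends (isolate_45,((isolate_40,isolate_11),(((isolate_35,isolate_36),isolate_59),isolate_4))) (7 taxa).
The first is nested inside the second, so isolate_11 shares a more recent common ancestor with isolate_59.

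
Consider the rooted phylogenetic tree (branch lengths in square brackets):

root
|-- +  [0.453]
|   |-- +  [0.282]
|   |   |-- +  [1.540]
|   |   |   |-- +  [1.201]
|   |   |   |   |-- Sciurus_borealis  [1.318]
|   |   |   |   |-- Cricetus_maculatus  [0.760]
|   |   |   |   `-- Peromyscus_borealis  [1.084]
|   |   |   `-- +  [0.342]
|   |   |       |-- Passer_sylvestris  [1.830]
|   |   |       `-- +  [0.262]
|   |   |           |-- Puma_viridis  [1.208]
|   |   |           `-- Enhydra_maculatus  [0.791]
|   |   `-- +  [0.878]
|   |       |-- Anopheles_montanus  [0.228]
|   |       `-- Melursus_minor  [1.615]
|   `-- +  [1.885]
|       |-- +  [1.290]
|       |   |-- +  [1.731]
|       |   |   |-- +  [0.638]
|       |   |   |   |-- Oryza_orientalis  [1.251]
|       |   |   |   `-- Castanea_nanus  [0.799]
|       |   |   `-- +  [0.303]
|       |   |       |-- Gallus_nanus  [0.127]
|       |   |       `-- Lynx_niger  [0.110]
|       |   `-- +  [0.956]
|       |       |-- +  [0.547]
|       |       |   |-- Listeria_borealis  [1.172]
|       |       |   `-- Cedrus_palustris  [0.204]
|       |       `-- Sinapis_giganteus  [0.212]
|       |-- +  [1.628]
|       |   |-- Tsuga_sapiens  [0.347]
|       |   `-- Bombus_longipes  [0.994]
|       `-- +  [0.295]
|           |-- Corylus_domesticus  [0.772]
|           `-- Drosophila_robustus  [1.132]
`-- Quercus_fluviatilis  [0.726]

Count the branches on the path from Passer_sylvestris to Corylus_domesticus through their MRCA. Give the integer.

7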